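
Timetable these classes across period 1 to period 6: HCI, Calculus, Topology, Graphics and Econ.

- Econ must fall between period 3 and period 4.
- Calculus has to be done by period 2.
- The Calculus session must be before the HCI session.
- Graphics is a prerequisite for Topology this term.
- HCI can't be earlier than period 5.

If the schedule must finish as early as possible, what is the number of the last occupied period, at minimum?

period 5

The precedence chain requires at least 2 distinct periods.
HCI can't be placed before period 5, so the schedule must run through at least period 5.
5 works (last occupied period: period 5): for example Calculus=period 1; Topology=period 2; Graphics=period 1; Econ=period 3; HCI=period 5.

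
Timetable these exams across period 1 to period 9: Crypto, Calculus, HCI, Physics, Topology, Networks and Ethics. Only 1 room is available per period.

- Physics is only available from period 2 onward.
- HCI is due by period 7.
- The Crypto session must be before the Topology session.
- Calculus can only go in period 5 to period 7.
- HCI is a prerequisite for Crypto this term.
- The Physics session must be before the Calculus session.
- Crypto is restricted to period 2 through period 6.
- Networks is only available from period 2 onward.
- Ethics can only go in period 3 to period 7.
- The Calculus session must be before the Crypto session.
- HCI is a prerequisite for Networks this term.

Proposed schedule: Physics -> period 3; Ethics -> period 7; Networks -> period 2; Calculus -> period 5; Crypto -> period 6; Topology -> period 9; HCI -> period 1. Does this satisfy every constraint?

Yes, all constraints hold

Only 1 room is available per period — holds.
The Calculus session must be before the Crypto session — holds.
HCI is a prerequisite for Networks this term — holds.
HCI is a prerequisite for Crypto this term — holds.
Ethics can only go in period 3 to period 7 — holds.
Physics is only available from period 2 onward — holds.
HCI is due by period 7 — holds.
Crypto is restricted to period 2 through period 6 — holds.
The Physics session must be before the Calculus session — holds.
Networks is only available from period 2 onward — holds.
Calculus can only go in period 5 to period 7 — holds.
The Crypto session must be before the Topology session — holds.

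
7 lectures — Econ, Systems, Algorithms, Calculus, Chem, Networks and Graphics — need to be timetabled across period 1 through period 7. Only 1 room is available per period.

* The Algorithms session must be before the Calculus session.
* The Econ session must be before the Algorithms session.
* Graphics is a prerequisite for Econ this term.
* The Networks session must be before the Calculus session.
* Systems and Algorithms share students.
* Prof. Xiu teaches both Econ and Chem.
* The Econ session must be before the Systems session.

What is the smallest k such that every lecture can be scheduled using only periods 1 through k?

7

The precedence chain requires at least 4 distinct periods.
With at most 1 per period and 7 lectures, at least 7 periods are needed.
7 works (last occupied period: period 7): for example Algorithms=period 3; Graphics=period 1; Econ=period 2; Chem=period 7; Systems=period 6; Networks=period 4; Calculus=period 5.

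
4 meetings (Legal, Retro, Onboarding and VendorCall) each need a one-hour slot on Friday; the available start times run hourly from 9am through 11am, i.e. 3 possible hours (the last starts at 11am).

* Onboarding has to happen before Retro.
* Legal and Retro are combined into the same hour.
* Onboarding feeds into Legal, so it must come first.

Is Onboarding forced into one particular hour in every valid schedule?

Onboarding can be 9am (e.g. Onboarding=9am, Retro=10am, Legal=10am, VendorCall=9am) or 10am (e.g. Onboarding -> 10am; VendorCall -> 9am; Legal -> 11am; Retro -> 11am).

No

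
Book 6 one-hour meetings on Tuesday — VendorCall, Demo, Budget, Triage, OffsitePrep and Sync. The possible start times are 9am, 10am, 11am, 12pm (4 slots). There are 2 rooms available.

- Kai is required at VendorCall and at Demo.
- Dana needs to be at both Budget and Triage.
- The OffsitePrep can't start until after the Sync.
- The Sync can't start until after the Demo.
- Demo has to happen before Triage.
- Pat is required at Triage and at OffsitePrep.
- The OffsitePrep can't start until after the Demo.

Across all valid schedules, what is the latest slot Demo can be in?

Downstream work caps Demo at 10am.
Demo at 10am is achievable: VendorCall in 9am, Sync in 11am, Budget in 9am, Triage in 11am, OffsitePrep in 12pm, Demo in 10am.

10am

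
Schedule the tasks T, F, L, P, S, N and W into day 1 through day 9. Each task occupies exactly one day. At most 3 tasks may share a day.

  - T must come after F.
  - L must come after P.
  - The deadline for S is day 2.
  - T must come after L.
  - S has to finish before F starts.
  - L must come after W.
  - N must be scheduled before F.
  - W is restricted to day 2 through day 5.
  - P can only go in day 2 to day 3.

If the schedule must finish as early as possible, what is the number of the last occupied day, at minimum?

4

The precedence chain requires at least 3 distinct days.
With at most 3 per day and 7 tasks, at least 3 days are needed.
Propagating the time windows through the other constraints, T can't land before day 4, so the schedule must run through at least day 4.
4 works (last occupied day: day 4): for example P in day 2, S in day 1, W in day 2, N in day 1, T in day 4, F in day 2, L in day 3.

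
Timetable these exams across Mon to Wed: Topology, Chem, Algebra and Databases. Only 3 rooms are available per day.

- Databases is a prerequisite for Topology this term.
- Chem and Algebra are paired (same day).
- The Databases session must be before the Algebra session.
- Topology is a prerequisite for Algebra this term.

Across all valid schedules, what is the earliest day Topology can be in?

Tue

Precedence pushes Topology to at least Tue; downstream work caps Topology at Tue.
Topology at Tue is achievable: Algebra=Wed, Chem=Wed, Databases=Mon, Topology=Tue.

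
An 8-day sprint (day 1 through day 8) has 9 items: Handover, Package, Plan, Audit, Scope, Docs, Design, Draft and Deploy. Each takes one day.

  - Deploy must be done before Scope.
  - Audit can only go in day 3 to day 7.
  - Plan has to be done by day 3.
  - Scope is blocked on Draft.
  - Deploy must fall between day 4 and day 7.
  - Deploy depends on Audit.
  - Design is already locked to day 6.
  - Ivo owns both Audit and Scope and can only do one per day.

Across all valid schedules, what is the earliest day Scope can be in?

Precedence pushes Scope to at least day 5.
Scope at day 5 is achievable: Package=day 1; Docs=day 1; Audit=day 3; Draft=day 1; Design=day 6; Scope=day 5; Deploy=day 4; Handover=day 1; Plan=day 1.

day 5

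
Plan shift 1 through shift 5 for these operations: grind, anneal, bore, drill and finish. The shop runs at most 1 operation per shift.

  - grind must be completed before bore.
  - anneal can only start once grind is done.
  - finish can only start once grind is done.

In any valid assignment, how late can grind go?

shift 2

Downstream work caps grind at shift 4.
grind at shift 2 is achievable: bore -> shift 4, drill -> shift 1, grind -> shift 2, anneal -> shift 3, finish -> shift 5.
Nothing later works — the capacity limit rule out every shift after shift 2.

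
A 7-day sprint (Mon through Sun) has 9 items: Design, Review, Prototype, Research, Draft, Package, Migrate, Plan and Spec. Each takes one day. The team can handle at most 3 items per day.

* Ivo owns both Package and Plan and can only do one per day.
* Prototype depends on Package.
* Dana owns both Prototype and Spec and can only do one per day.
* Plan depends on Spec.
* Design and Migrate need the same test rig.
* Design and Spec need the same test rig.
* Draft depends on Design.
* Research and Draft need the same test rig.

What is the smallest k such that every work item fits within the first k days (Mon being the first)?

3 days

The precedence chain requires at least 2 distinct days.
With at most 3 per day and 9 work items, at least 3 days are needed.
3 works (last occupied day: Wed): for example Plan=Wed; Package=Mon; Research=Wed; Design=Mon; Migrate=Tue; Spec=Tue; Draft=Tue; Prototype=Wed; Review=Mon.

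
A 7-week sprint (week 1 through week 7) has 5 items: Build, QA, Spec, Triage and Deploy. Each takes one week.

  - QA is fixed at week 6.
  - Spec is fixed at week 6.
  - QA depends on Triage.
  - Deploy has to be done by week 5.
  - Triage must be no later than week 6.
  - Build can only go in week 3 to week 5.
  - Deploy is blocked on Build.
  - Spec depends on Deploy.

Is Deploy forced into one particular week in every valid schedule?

Deploy can be week 4 (e.g. QA=week 6; Deploy=week 4; Triage=week 1; Build=week 3; Spec=week 6) or week 5 (e.g. Spec=week 6; Triage=week 1; Build=week 3; Deploy=week 5; QA=week 6).

No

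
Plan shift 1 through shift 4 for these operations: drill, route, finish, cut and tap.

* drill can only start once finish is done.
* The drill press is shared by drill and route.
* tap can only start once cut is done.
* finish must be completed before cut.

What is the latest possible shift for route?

shift 4

route at shift 4 is achievable: finish=shift 1; route=shift 4; cut=shift 2; drill=shift 2; tap=shift 3.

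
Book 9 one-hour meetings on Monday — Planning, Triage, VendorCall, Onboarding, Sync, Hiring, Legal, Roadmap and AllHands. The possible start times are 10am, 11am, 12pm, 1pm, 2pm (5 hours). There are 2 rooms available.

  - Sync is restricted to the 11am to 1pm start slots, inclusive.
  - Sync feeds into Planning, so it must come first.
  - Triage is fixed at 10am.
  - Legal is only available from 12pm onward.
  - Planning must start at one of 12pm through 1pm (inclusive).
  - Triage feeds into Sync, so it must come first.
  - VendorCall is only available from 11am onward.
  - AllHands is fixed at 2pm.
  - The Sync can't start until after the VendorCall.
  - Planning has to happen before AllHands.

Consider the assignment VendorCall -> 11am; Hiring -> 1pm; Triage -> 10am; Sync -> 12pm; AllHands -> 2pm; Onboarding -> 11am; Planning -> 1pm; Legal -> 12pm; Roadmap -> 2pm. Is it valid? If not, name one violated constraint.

Valid

AllHands is fixed at 2pm — holds.
Sync feeds into Planning, so it must come first — holds.
There are 2 rooms available — holds.
Triage feeds into Sync, so it must come first — holds.
VendorCall is only available from 11am onward — holds.
Planning has to happen before AllHands — holds.
Legal is only available from 12pm onward — holds.
The Sync can't start until after the VendorCall — holds.
Sync is restricted to the 11am to 1pm start slots, inclusive — holds.
Triage is fixed at 10am — holds.
Planning must start at one of 12pm through 1pm (inclusive) — holds.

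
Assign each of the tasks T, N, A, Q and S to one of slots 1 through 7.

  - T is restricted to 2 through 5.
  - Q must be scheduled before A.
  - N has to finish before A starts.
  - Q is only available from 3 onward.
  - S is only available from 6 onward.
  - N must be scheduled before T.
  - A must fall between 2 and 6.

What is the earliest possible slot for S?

6

S is available from 6.
S at 6 is achievable: N=1; Q=3; A=4; T=2; S=6.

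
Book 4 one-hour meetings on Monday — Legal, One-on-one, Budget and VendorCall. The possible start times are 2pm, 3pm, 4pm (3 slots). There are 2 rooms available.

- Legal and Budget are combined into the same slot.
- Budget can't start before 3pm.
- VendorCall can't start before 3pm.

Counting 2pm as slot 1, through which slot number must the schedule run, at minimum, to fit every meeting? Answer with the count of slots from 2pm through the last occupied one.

With at most 2 per slot and 4 meetings, at least 2 slots are needed.
Budget can't be placed before 3pm — that is slot 2 counting from 2pm — so the schedule must run through at least 2 slots.
Could 2 slots be enough, i.e. nothing placed later than 3pm? No: Budget's window within 2 slots is {3pm}; VendorCall's window within 2 slots is {3pm}; Legal must be in the same slot as Budget (in {3pm}) → {3pm}; that puts Legal, Budget and VendorCall all in 3pm — more than 2 per slot.
So 2 slots is not enough.
3 works (last occupied slot: 4pm): for example Legal=3pm; Budget=3pm; VendorCall=4pm; One-on-one=2pm.

3 slots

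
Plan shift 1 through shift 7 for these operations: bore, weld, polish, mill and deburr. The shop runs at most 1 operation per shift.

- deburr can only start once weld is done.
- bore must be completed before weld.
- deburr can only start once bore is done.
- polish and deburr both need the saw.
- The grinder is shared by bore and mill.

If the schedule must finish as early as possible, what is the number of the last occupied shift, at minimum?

The precedence chain requires at least 3 distinct shifts.
With at most 1 per shift and 5 operations, at least 5 shifts are needed.
5 works (last occupied shift: shift 5): for example bore -> shift 1, polish -> shift 4, weld -> shift 2, deburr -> shift 3, mill -> shift 5.

5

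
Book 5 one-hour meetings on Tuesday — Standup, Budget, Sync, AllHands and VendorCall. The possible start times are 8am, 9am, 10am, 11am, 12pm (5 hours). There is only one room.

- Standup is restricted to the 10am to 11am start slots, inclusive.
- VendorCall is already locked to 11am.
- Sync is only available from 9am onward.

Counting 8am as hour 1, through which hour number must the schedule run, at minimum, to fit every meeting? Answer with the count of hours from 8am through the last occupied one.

With at most 1 per hour and 5 meetings, at least 5 hours are needed.
VendorCall can't be placed before 11am — that is hour 4 counting from 8am — so the schedule must run through at least 4 hours.
5 works (last occupied hour: 12pm): for example Budget=8am, VendorCall=11am, Standup=10am, AllHands=12pm, Sync=9am.

5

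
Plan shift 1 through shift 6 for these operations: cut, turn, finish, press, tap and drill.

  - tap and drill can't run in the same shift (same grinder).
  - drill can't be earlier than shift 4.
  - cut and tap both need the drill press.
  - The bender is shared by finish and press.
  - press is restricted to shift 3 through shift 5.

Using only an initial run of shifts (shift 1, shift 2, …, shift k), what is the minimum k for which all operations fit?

drill can't be placed before shift 4, so the schedule must run through at least shift 4.
4 works (last occupied shift: shift 4): for example drill in shift 4, finish in shift 1, press in shift 3, turn in shift 1, tap in shift 2, cut in shift 1.

4 shifts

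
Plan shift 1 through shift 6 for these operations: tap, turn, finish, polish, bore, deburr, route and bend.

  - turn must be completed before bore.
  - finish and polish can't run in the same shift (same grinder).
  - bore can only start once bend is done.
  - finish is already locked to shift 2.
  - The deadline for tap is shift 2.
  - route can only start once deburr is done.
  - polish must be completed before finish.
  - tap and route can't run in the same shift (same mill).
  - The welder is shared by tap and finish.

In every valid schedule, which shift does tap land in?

tap's window is shift 1–shift 2.
finish is fixed at shift 2, and tap can't share a shift with finish.
So tap must be shift 1.

shift 1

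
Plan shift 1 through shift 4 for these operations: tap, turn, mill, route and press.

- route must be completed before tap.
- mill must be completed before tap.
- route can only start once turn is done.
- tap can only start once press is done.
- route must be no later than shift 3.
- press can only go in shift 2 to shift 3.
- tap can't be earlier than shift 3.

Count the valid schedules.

Splitting on tap: it can be shift 3 (2), shift 4 (18). Listing each branch's schedules as (turn, mill, route, press) by shift number:
tap=shift 3: (1,1,2,2) (1,2,2,2) — 2.
tap=shift 4: (1,1,2,2) (1,1,2,3) (1,1,3,2) (1,1,3,3) (1,2,2,2) (1,2,2,3) (1,2,3,2) (1,2,3,3) (1,3,2,2) (1,3,2,3) (1,3,3,2) (1,3,3,3) (2,1,3,2) (2,1,3,3) (2,2,3,2) (2,2,3,3) (2,3,3,2) (2,3,3,3) — 18.
Summing: 2 + 18 = 20.

20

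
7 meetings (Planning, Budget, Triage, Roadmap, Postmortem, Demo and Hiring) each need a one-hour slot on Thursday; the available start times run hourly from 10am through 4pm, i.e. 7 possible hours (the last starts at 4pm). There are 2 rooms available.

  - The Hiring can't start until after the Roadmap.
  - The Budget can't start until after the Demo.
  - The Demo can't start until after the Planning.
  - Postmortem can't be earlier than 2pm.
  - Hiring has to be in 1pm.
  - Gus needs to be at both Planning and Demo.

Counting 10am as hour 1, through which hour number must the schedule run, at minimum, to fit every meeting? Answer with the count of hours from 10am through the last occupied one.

5

The precedence chain requires at least 3 distinct hours.
With at most 2 per hour and 7 meetings, at least 4 hours are needed.
Postmortem can't be placed before 2pm — that is hour 5 counting from 10am — so the schedule must run through at least 5 hours.
5 works (last occupied hour: 2pm): for example Demo in 11am; Roadmap in 10am; Budget in 12pm; Postmortem in 2pm; Planning in 10am; Triage in 11am; Hiring in 1pm.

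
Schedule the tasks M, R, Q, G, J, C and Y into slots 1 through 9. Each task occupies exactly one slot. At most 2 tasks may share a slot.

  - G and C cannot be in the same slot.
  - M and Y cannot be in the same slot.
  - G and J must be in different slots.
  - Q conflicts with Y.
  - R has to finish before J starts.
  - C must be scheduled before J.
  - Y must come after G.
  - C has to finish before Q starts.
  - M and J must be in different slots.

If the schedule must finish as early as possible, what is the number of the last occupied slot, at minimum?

slot 4

The precedence chain requires at least 2 distinct slots.
With at most 2 per slot and 7 tasks, at least 4 slots are needed.
4 works (last occupied slot: 4): for example J in 2; Y in 4; C in 1; R in 1; M in 3; G in 3; Q in 2.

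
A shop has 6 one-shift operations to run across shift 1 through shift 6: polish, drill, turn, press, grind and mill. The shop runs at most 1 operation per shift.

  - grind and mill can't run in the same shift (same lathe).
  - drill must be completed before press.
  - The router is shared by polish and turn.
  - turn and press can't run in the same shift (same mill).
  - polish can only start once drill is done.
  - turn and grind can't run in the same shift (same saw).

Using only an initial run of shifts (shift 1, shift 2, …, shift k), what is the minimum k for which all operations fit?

The precedence chain requires at least 2 distinct shifts.
With at most 1 per shift and 6 operations, at least 6 shifts are needed.
6 works (last occupied shift: shift 6): for example drill in shift 1, press in shift 3, turn in shift 4, mill in shift 6, polish in shift 2, grind in shift 5.

6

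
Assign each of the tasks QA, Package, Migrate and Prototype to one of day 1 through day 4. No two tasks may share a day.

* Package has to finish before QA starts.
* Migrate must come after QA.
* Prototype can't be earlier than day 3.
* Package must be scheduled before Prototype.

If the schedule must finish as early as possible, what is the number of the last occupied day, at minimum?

4

The precedence chain requires at least 3 distinct days.
With at most 1 per day and 4 tasks, at least 4 days are needed.
4 works (last occupied day: day 4): for example Package=day 1, Migrate=day 4, QA=day 2, Prototype=day 3.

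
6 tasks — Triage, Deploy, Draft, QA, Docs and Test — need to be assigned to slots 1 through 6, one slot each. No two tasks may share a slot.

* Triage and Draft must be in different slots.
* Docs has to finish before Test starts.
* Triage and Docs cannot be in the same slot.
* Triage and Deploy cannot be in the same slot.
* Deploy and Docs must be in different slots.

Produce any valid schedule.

Draft -> 5; Triage -> 3; QA -> 6; Deploy -> 4; Test -> 2; Docs -> 1

Checking: Docs(1) before Test(2); Triage(3) != Docs(1); Triage(3) != Deploy(4); Triage(3) != Draft(5); Deploy(4) != Docs(1); max 1 per slot (cap 1).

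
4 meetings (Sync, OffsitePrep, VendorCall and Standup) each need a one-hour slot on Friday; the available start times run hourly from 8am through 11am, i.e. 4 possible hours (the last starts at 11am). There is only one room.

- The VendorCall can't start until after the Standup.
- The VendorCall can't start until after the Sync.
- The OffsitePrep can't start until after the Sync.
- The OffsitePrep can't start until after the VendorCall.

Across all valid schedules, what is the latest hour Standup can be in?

Downstream work caps Standup at 9am.
Standup at 9am is achievable: OffsitePrep=11am, Sync=8am, Standup=9am, VendorCall=10am.

9am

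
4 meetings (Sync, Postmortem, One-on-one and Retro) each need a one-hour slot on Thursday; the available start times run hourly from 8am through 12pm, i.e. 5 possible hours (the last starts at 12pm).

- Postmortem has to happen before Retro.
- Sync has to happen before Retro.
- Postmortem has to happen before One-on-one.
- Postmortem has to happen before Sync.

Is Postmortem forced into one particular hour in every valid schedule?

Postmortem can be 8am (e.g. Retro in 10am; One-on-one in 9am; Postmortem in 8am; Sync in 9am) or 9am (e.g. Sync=10am, Retro=11am, Postmortem=9am, One-on-one=10am).

No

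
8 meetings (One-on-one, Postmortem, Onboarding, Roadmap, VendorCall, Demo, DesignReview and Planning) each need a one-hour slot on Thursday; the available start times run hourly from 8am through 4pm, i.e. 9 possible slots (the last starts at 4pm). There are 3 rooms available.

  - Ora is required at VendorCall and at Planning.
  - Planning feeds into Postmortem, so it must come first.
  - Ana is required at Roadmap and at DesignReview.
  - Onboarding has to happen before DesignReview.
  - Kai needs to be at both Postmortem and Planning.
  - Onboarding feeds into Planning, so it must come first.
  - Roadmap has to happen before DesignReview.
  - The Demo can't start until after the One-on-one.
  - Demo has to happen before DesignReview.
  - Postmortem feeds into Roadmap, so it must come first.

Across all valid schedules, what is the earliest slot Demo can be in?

9am

Precedence pushes Demo to at least 9am; downstream work caps Demo at 3pm.
Demo at 9am is achievable: One-on-one=8am; Postmortem=10am; Demo=9am; Onboarding=8am; Planning=9am; VendorCall=8am; Roadmap=11am; DesignReview=12pm.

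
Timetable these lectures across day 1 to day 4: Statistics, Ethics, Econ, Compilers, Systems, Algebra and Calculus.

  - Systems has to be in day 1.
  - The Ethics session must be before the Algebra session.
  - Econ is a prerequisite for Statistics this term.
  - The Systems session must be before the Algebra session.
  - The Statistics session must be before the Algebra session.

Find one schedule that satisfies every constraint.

Econ in day 1; Calculus in day 1; Ethics in day 1; Algebra in day 3; Systems in day 1; Compilers in day 1; Statistics in day 2

Checking: Systems(day 1) before Algebra(day 3); Ethics(day 1) before Algebra(day 3); Statistics(day 2) before Algebra(day 3); Econ(day 1) before Statistics(day 2); Systems=day 1 in [day 1,day 1].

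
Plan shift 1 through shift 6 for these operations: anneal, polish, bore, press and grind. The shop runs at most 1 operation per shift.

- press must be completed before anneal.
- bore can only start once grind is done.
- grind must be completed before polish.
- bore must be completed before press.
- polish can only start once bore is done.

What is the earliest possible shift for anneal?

shift 4

Precedence pushes anneal to at least shift 4.
anneal at shift 4 is achievable: press in shift 3; bore in shift 2; polish in shift 5; grind in shift 1; anneal in shift 4.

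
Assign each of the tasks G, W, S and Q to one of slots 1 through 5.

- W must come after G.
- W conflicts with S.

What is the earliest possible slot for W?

2

Precedence pushes W to at least 2.
W at 2 is achievable: S in 1, W in 2, G in 1, Q in 1.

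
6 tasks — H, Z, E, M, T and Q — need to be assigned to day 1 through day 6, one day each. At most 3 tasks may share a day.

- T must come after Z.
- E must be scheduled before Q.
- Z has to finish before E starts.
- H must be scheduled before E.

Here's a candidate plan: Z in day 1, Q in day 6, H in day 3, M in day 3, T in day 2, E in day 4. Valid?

T must come after Z — holds.
Z has to finish before E starts — holds.
H must be scheduled before E — holds.
E must be scheduled before Q — holds.
At most 3 tasks may share a day — holds.

Valid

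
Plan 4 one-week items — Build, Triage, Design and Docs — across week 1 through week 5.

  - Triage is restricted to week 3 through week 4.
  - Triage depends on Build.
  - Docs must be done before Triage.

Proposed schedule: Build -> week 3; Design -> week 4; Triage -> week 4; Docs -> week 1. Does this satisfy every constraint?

Triage depends on Build — holds.
Docs must be done before Triage — holds.
Triage is restricted to week 3 through week 4 — holds.

Yes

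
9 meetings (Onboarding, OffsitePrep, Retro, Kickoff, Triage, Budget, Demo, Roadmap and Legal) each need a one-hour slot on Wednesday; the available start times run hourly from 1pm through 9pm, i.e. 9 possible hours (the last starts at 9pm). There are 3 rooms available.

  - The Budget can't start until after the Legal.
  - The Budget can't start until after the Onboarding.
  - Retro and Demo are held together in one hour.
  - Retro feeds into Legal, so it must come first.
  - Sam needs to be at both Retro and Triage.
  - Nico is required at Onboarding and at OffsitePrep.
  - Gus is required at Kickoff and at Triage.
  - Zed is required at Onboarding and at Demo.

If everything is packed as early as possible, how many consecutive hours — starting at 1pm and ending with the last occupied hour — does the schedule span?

The precedence chain requires at least 3 distinct hours.
With at most 3 per hour and 9 meetings, at least 3 hours are needed.
3 works (last occupied hour: 3pm): for example Kickoff -> 2pm; Onboarding -> 2pm; Demo -> 1pm; Legal -> 2pm; OffsitePrep -> 1pm; Roadmap -> 3pm; Budget -> 3pm; Triage -> 3pm; Retro -> 1pm.

3 hours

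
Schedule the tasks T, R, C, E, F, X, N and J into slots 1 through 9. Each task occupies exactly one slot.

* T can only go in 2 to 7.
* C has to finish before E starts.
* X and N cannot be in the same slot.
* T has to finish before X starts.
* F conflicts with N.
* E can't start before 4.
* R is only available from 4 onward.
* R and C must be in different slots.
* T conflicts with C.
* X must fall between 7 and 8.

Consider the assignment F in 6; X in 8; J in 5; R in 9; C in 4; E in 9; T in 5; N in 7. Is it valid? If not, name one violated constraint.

Yes, all constraints hold

X and N cannot be in the same slot — holds.
F conflicts with N — holds.
E can't start before 4 — holds.
T has to finish before X starts — holds.
X must fall between 7 and 8 — holds.
T can only go in 2 to 7 — holds.
R and C must be in different slots — holds.
T conflicts with C — holds.
R is only available from 4 onward — holds.
C has to finish before E starts — holds.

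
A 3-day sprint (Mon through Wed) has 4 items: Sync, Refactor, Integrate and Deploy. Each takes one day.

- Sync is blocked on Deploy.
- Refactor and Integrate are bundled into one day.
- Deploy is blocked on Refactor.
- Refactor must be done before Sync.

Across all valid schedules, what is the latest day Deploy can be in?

Tue

Precedence pushes Deploy to at least Tue; downstream work caps Deploy at Tue.
Deploy at Tue is achievable: Refactor in Mon; Deploy in Tue; Sync in Wed; Integrate in Mon.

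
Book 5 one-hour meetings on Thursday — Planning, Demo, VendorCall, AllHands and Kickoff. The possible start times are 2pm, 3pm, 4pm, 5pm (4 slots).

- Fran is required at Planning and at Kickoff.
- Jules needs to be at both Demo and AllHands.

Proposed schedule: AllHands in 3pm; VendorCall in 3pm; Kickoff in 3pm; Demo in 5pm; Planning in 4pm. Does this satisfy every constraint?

Jules needs to be at both Demo and AllHands — holds.
Fran is required at Planning and at Kickoff — holds.

Valid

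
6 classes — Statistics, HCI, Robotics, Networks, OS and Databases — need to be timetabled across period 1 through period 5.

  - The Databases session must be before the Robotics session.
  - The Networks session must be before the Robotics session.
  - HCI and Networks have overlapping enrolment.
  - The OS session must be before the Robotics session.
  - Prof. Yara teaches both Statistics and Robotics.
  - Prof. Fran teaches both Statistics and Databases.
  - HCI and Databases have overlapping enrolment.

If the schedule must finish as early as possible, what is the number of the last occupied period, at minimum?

The precedence chain requires at least 2 distinct periods.
Could 2 periods be enough, i.e. nothing placed later than period 2? No: Robotics must come after Databases (at period 1 or later) → {period 2}; Databases must come before Robotics (at period 2 or earlier) → {period 1}; Statistics can't share with Databases (period 1) → {period 2}; Robotics can't share with Statistics (period 2) → nothing is left.
So 2 periods is not enough.
3 works (last occupied period: period 3): for example Robotics -> period 2; OS -> period 1; Statistics -> period 3; HCI -> period 2; Networks -> period 1; Databases -> period 1.

period 3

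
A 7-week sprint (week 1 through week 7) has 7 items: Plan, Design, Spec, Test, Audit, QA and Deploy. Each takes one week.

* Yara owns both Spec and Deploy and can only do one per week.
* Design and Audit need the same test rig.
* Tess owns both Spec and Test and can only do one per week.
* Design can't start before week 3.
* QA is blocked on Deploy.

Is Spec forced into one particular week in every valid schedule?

No

Spec can be week 1 (e.g. Test -> week 2; Deploy -> week 2; QA -> week 3; Audit -> week 1; Spec -> week 1; Plan -> week 1; Design -> week 3) or week 2 (e.g. Audit in week 1, Test in week 1, Deploy in week 1, Spec in week 2, Design in week 3, QA in week 2, Plan in week 1).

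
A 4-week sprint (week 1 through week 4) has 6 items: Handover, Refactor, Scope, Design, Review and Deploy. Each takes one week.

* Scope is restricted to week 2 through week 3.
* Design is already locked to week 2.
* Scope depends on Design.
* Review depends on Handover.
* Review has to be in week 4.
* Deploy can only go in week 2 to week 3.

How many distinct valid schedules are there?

Splitting on Handover: it can be week 1 (8), week 2 (8), week 3 (8). Listing each branch's schedules as (Refactor, Scope, Design, Review, Deploy) by week number:
Handover=week 1: (1,3,2,4,2) (1,3,2,4,3) (2,3,2,4,2) (2,3,2,4,3) (3,3,2,4,2) (3,3,2,4,3) (4,3,2,4,2) (4,3,2,4,3) — 8.
Handover=week 2: (1,3,2,4,2) (1,3,2,4,3) (2,3,2,4,2) (2,3,2,4,3) (3,3,2,4,2) (3,3,2,4,3) (4,3,2,4,2) (4,3,2,4,3) — 8.
Handover=week 3: (1,3,2,4,2) (1,3,2,4,3) (2,3,2,4,2) (2,3,2,4,3) (3,3,2,4,2) (3,3,2,4,3) (4,3,2,4,2) (4,3,2,4,3) — 8.
Summing: 8 + 8 + 8 = 24.

24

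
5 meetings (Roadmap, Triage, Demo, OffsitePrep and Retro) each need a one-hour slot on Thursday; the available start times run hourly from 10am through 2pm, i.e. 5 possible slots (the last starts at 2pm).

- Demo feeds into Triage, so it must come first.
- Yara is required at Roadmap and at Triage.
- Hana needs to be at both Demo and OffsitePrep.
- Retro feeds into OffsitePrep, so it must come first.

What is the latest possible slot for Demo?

Downstream work caps Demo at 1pm.
Demo at 1pm is achievable: Triage=2pm; Retro=10am; Roadmap=10am; OffsitePrep=11am; Demo=1pm.

1pm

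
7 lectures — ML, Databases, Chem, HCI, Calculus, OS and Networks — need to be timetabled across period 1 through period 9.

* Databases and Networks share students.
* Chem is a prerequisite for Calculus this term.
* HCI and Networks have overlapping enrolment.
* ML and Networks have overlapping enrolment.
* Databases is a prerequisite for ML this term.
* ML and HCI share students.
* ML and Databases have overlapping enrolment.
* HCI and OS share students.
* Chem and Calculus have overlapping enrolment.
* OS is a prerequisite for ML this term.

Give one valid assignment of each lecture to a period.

ML in period 2; Databases in period 1; Chem in period 1; OS in period 1; Calculus in period 2; Networks in period 4; HCI in period 3

Checking: OS(period 1) before ML(period 2); Databases(period 1) before ML(period 2); Chem(period 1) before Calculus(period 2); Databases(period 1) != Networks(period 4); ML(period 2) != Databases(period 1); HCI(period 3) != OS(period 1); ML(period 2) != HCI(period 3); Chem(period 1) != Calculus(period 2); HCI(period 3) != Networks(period 4); ML(period 2) != Networks(period 4).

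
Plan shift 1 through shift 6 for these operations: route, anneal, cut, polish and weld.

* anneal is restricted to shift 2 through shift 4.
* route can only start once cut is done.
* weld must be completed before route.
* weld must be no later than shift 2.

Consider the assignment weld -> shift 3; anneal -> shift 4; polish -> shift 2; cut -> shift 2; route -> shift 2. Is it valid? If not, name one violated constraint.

No — it violates: weld must be completed before route

route can only start once cut is done — violated.
anneal is restricted to shift 2 through shift 4 — holds.
weld must be no later than shift 2 — violated.
weld must be completed before route — violated.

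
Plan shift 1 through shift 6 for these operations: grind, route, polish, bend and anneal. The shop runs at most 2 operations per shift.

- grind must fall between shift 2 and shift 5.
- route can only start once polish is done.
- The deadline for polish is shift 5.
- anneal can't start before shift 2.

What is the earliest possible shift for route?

Precedence pushes route to at least shift 2.
route at shift 2 is achievable: anneal=shift 3, route=shift 2, bend=shift 1, polish=shift 1, grind=shift 2.

shift 2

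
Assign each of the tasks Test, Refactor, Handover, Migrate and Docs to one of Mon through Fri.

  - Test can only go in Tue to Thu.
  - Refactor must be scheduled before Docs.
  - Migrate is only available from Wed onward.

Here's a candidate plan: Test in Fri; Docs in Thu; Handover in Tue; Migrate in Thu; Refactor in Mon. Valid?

Migrate is only available from Wed onward — holds.
Test can only go in Tue to Thu — violated.
Refactor must be scheduled before Docs — holds.

No. Test can only go in Tue to Thu is not satisfied.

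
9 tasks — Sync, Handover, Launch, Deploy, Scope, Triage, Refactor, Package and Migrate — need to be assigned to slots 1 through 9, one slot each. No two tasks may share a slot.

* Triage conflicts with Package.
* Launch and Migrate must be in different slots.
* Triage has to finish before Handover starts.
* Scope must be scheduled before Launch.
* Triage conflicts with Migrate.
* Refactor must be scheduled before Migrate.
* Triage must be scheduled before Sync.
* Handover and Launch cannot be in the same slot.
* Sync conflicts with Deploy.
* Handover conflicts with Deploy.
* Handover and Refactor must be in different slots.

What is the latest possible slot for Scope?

Downstream work caps Scope at 8.
Scope at 8 is achievable: Migrate -> 5; Package -> 7; Handover -> 3; Refactor -> 4; Triage -> 1; Scope -> 8; Deploy -> 6; Launch -> 9; Sync -> 2.

8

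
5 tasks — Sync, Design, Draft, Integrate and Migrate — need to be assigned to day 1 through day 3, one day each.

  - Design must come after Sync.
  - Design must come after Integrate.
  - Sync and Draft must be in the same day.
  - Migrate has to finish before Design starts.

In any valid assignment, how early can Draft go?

Draft must be in the same day as Sync, which can't be after day 2, so Draft is at most day 2.
Draft at day 1 is achievable: Design=day 2, Integrate=day 1, Draft=day 1, Sync=day 1, Migrate=day 1.

day 1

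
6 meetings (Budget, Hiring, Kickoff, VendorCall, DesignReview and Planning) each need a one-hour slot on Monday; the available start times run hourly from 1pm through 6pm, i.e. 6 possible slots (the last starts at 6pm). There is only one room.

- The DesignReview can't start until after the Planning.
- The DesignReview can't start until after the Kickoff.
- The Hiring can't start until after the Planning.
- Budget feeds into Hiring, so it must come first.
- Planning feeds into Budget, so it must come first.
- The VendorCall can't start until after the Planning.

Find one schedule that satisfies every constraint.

VendorCall in 6pm, Planning in 1pm, Kickoff in 4pm, Budget in 2pm, Hiring in 3pm, DesignReview in 5pm

Checking: Budget(2pm) before Hiring(3pm); Planning(1pm) before VendorCall(6pm); Planning(1pm) before Budget(2pm); Planning(1pm) before DesignReview(5pm); Planning(1pm) before Hiring(3pm); Kickoff(4pm) before DesignReview(5pm); max 1 per slot (cap 1).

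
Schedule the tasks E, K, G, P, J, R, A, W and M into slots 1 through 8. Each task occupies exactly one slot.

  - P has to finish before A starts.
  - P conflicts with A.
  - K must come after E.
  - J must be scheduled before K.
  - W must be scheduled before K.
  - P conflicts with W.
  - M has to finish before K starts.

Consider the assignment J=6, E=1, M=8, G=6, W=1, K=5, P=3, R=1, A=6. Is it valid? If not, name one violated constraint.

Invalid. M has to finish before K starts.

J must be scheduled before K — violated.
P conflicts with A — holds.
M has to finish before K starts — violated.
W must be scheduled before K — holds.
K must come after E — holds.
P has to finish before A starts — holds.
P conflicts with W — holds.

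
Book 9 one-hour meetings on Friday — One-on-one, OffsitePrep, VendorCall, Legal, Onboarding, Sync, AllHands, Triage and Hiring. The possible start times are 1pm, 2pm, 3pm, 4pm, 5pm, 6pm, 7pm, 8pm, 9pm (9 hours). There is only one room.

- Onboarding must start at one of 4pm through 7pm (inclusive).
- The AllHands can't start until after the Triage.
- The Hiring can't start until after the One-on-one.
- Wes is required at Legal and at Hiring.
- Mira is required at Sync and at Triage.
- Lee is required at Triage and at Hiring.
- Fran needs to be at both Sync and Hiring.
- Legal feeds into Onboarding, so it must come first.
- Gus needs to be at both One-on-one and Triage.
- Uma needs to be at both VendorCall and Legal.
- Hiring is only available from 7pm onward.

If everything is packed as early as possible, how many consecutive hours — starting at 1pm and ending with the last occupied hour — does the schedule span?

9

The precedence chain requires at least 2 distinct hours.
With at most 1 per hour and 9 meetings, at least 9 hours are needed.
Hiring can't be placed before 7pm — that is hour 7 counting from 1pm — so the schedule must run through at least 7 hours.
9 works (last occupied hour: 9pm): for example VendorCall -> 8pm; Triage -> 3pm; One-on-one -> 1pm; Hiring -> 7pm; Onboarding -> 4pm; Legal -> 2pm; Sync -> 9pm; AllHands -> 5pm; OffsitePrep -> 6pm.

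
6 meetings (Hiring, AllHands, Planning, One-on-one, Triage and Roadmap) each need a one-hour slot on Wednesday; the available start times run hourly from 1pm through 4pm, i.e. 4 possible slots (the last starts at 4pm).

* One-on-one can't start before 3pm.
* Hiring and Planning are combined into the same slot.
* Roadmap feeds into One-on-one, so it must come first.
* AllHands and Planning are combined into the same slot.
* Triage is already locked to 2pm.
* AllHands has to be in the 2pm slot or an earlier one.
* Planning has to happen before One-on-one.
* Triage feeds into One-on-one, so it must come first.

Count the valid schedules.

10

Splitting on Hiring: it can be 1pm (5), 2pm (5). Listing each branch's schedules as (AllHands, Planning, One-on-one, Triage, Roadmap):
Hiring=1pm: (1pm,1pm,3pm,2pm,1pm) (1pm,1pm,3pm,2pm,2pm) (1pm,1pm,4pm,2pm,1pm) (1pm,1pm,4pm,2pm,2pm) (1pm,1pm,4pm,2pm,3pm) — 5.
Hiring=2pm: (2pm,2pm,3pm,2pm,1pm) (2pm,2pm,3pm,2pm,2pm) (2pm,2pm,4pm,2pm,1pm) (2pm,2pm,4pm,2pm,2pm) (2pm,2pm,4pm,2pm,3pm) — 5.
Summing: 5 + 5 = 10.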